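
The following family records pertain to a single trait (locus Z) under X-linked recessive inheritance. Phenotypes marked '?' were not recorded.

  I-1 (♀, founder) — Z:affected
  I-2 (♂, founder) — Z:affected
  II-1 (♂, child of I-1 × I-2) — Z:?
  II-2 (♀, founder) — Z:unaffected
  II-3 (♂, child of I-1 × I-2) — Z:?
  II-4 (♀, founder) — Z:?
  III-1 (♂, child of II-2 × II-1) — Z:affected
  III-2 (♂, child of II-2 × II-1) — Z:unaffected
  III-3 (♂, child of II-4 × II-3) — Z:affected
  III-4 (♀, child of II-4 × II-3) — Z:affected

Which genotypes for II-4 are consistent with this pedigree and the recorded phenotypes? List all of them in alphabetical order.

Z/I-1 aff ·: X^zX^z
Z/I-2 aff ·: X^zY
Z/II-1 ? I-1×I-2: X^zY
Z/II-2 un ·: X^ZX^z
Z/II-3 ? I-1×I-2: X^zY
Z/II-4 ? ·: X^ZX^z|X^zX^z
Z/III-1 aff II-2×II-1: X^zY
Z/III-2 un II-2×II-1: X^ZY
Z/III-3 aff II-4×II-3: X^zY
Z/III-4 aff II-4×II-3: X^zX^z
⇒ Z over [I-1,I-2,II-1,II-2,II-3,II-4,III-1,III-2,III-3,III-4]: 2 consistent

II-4 ∈ {X^ZX^z, X^zX^z}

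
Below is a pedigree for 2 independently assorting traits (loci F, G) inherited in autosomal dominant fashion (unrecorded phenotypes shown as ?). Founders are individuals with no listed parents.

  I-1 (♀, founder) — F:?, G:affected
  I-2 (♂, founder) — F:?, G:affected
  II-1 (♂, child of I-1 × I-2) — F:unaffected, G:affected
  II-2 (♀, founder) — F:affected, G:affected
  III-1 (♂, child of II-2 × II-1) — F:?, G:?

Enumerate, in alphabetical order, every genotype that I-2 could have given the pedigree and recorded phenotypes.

F/I-1 ? ·: ff|Ff
F/I-2 ? ·: ff|Ff
F/II-1 un I-1×I-2: ff
F/II-2 aff ·: Ff|FF
F/III-1 ? II-2×II-1: ff|Ff
⇒ F over [I-1,I-2,II-1,II-2,III-1]: 12 consistent
G/I-1 aff ·: Gg|GG
G/I-2 aff ·: Gg|GG
G/II-1 aff I-1×I-2: Gg|GG
G/II-2 aff ·: Gg|GG
G/III-1 ? II-2×II-1: gg|Gg|GG
⇒ G over [I-1,I-2,II-1,II-2,III-1]: 27 consistent

I-2 ∈ {Ff GG, Ff Gg, ff GG, ff Gg}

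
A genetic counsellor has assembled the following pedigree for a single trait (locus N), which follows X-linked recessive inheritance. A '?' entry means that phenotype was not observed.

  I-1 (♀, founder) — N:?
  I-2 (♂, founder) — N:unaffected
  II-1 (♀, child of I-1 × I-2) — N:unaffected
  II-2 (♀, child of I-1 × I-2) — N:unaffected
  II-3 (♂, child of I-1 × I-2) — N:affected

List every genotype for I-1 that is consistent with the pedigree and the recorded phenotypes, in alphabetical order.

I-1 ∈ {X^NX^n, X^nX^n}

N/I-1 ? ·: X^NX^n|X^nX^n
N/I-2 un ·: X^NY
N/II-1 un I-1×I-2: X^NX^N|X^NX^n
N/II-2 un I-1×I-2: X^NX^N|X^NX^n
N/II-3 aff I-1×I-2: X^nY
⇒ N over [I-1,I-2,II-1,II-2,II-3]: 5 consistent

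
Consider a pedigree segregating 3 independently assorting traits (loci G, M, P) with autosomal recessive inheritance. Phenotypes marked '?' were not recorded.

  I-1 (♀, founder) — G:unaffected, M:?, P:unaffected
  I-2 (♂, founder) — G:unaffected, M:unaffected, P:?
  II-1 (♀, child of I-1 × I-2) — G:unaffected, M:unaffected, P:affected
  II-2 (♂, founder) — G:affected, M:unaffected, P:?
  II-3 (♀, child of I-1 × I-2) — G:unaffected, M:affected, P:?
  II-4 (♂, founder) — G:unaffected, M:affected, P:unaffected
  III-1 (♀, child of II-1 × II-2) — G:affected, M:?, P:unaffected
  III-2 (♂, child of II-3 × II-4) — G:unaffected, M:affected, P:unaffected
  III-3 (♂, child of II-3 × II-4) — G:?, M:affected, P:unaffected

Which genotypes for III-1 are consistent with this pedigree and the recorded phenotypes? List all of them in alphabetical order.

III-1 ∈ {gg MM Pp, gg Mm Pp, gg mm Pp}

G/I-1 un ·: GG|Gg
G/I-2 un ·: GG|Gg
G/II-1 un I-1×I-2: Gg
G/II-2 aff ·: gg
G/II-3 un I-1×I-2: GG|Gg
G/II-4 un ·: GG|Gg
G/III-1 aff II-1×II-2: gg
G/III-2 un II-3×II-4: GG|Gg
G/III-3 ? II-3×II-4: GG|Gg|gg
⇒ G over [I-1,I-2,II-1,II-2,II-3,II-4,III-1,III-2,III-3]: 45 consistent
M/I-1 ? ·: Mm|mm
M/I-2 un ·: Mm
M/II-1 un I-1×I-2: MM|Mm
M/II-2 un ·: MM|Mm
M/II-3 aff I-1×I-2: mm
M/II-4 aff ·: mm
M/III-1 ? II-1×II-2: MM|Mm|mm
M/III-2 aff II-3×II-4: mm
M/III-3 aff II-3×II-4: mm
⇒ M over [I-1,I-2,II-1,II-2,II-3,II-4,III-1,III-2,III-3]: 13 consistent
P/I-1 un ·: Pp
P/I-2 ? ·: Pp|pp
P/II-1 aff I-1×I-2: pp
P/II-2 ? ·: PP|Pp
P/II-3 ? I-1×I-2: PP|Pp|pp
P/II-4 un ·: PP|Pp
P/III-1 un II-1×II-2: Pp
P/III-2 un II-3×II-4: PP|Pp
P/III-3 un II-3×II-4: PP|Pp
⇒ P over [I-1,I-2,II-1,II-2,II-3,II-4,III-1,III-2,III-3]: 50 consistent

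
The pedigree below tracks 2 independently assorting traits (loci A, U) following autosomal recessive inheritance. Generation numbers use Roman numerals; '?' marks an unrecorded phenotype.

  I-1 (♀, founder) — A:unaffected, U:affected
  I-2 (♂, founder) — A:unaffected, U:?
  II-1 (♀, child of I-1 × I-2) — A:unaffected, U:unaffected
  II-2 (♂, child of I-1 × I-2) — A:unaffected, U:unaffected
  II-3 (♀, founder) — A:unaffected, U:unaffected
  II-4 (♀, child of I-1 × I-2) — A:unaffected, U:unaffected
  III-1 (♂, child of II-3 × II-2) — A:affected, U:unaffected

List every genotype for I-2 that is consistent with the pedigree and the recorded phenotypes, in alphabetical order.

I-2 ∈ {AA UU, AA Uu, Aa UU, Aa Uu}

A/I-1 un ·: AA|Aa
A/I-2 un ·: AA|Aa
A/II-1 un I-1×I-2: AA|Aa
A/II-2 un I-1×I-2: Aa
A/II-3 un ·: Aa
A/II-4 un I-1×I-2: AA|Aa
A/III-1 aff II-3×II-2: aa
⇒ A over [I-1,I-2,II-1,II-2,II-3,II-4,III-1]: 12 consistent
U/I-1 aff ·: uu
U/I-2 ? ·: UU|Uu
U/II-1 un I-1×I-2: Uu
U/II-2 un I-1×I-2: Uu
U/II-3 un ·: UU|Uu
U/II-4 un I-1×I-2: Uu
U/III-1 un II-3×II-2: UU|Uu
⇒ U over [I-1,I-2,II-1,II-2,II-3,II-4,III-1]: 8 consistent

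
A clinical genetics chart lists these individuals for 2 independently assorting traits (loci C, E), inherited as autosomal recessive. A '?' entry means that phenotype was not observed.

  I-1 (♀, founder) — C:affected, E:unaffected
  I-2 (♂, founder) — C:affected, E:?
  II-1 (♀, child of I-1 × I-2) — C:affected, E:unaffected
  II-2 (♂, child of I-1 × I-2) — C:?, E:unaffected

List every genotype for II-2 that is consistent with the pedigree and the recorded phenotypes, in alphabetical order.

C/I-1 aff ·: cc
C/I-2 aff ·: cc
C/II-1 aff I-1×I-2: cc
C/II-2 ? I-1×I-2: cc
⇒ C over [I-1,I-2,II-1,II-2]: 1 consistent
E/I-1 un ·: EE|Ee
E/I-2 ? ·: EE|Ee|ee
E/II-1 un I-1×I-2: EE|Ee
E/II-2 un I-1×I-2: EE|Ee
⇒ E over [I-1,I-2,II-1,II-2]: 15 consistent

II-2 ∈ {cc EE, cc Ee}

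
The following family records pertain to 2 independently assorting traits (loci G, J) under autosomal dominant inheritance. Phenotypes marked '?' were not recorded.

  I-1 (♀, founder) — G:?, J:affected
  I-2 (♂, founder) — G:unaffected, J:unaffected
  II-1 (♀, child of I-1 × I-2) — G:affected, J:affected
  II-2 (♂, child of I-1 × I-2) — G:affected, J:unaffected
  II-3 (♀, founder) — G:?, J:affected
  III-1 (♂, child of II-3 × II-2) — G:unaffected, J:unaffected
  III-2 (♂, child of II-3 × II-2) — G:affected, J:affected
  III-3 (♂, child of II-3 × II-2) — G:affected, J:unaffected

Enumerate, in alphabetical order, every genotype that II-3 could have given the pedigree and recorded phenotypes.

G/I-1 ? ·: Gg|GG
G/I-2 un ·: gg
G/II-1 aff I-1×I-2: Gg
G/II-2 aff I-1×I-2: Gg
G/II-3 ? ·: gg|Gg
G/III-1 un II-3×II-2: gg
G/III-2 aff II-3×II-2: Gg|GG
G/III-3 aff II-3×II-2: Gg|GG
⇒ G over [I-1,I-2,II-1,II-2,II-3,III-1,III-2,III-3]: 10 consistent
J/I-1 aff ·: Jj
J/I-2 un ·: jj
J/II-1 aff I-1×I-2: Jj
J/II-2 un I-1×I-2: jj
J/II-3 aff ·: Jj
J/III-1 un II-3×II-2: jj
J/III-2 aff II-3×II-2: Jj
J/III-3 un II-3×II-2: jj
⇒ J over [I-1,I-2,II-1,II-2,II-3,III-1,III-2,III-3]: 1 consistent

II-3 ∈ {Gg Jj, gg Jj}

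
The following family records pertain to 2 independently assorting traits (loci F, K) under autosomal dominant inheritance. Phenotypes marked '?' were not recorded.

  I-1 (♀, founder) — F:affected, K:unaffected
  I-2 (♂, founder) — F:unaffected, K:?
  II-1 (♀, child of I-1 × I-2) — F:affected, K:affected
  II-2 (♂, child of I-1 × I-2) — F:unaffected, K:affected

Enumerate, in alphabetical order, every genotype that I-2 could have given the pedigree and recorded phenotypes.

F/I-1 aff ·: Ff
F/I-2 un ·: ff
F/II-1 aff I-1×I-2: Ff
F/II-2 un I-1×I-2: ff
⇒ F over [I-1,I-2,II-1,II-2]: 1 consistent
K/I-1 un ·: kk
K/I-2 ? ·: Kk|KK
K/II-1 aff I-1×I-2: Kk
K/II-2 aff I-1×I-2: Kk
⇒ K over [I-1,I-2,II-1,II-2]: 2 consistent

I-2 ∈ {ff KK, ff Kk}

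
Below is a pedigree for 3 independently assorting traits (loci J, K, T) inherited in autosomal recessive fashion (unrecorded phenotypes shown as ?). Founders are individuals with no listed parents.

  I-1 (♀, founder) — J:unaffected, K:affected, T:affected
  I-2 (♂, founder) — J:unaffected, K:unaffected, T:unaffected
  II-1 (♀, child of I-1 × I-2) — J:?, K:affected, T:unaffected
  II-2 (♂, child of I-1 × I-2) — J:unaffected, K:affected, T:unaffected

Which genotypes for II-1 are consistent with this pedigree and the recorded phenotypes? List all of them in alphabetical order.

J/I-1 un ·: JJ|Jj
J/I-2 un ·: JJ|Jj
J/II-1 ? I-1×I-2: JJ|Jj|jj
J/II-2 un I-1×I-2: JJ|Jj
⇒ J over [I-1,I-2,II-1,II-2]: 15 consistent
K/I-1 aff ·: kk
K/I-2 un ·: Kk
K/II-1 aff I-1×I-2: kk
K/II-2 aff I-1×I-2: kk
⇒ K over [I-1,I-2,II-1,II-2]: 1 consistent
T/I-1 aff ·: tt
T/I-2 un ·: TT|Tt
T/II-1 un I-1×I-2: Tt
T/II-2 un I-1×I-2: Tt
⇒ T over [I-1,I-2,II-1,II-2]: 2 consistent

II-1 ∈ {JJ kk Tt, Jj kk Tt, jj kk Tt}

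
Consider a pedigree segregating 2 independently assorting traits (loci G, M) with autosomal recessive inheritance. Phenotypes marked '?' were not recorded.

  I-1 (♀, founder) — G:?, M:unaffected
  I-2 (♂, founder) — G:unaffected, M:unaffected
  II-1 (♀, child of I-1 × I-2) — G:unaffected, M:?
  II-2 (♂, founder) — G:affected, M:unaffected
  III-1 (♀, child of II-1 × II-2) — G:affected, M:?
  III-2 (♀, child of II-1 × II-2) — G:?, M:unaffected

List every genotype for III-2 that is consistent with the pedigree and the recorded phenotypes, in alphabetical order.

III-2 ∈ {Gg MM, Gg Mm, gg MM, gg Mm}

G/I-1 ? ·: GG|Gg|gg
G/I-2 un ·: GG|Gg
G/II-1 un I-1×I-2: Gg
G/II-2 aff ·: gg
G/III-1 aff II-1×II-2: gg
G/III-2 ? II-1×II-2: Gg|gg
⇒ G over [I-1,I-2,II-1,II-2,III-1,III-2]: 10 consistent
M/I-1 un ·: MM|Mm
M/I-2 un ·: MM|Mm
M/II-1 ? I-1×I-2: MM|Mm|mm
M/II-2 un ·: MM|Mm
M/III-1 ? II-1×II-2: MM|Mm|mm
M/III-2 un II-1×II-2: MM|Mm
⇒ M over [I-1,I-2,II-1,II-2,III-1,III-2]: 53 consistent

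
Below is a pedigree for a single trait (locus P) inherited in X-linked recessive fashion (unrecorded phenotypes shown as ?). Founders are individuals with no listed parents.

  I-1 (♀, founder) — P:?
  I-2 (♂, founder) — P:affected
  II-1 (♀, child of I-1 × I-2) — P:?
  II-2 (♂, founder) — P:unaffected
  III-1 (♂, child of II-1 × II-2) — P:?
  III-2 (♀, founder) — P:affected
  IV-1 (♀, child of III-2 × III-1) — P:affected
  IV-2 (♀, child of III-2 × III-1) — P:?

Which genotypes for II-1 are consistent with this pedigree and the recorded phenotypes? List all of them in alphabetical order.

II-1 ∈ {X^PX^p, X^pX^p}

P/I-1 ? ·: X^PX^P|X^PX^p|X^pX^p
P/I-2 aff ·: X^pY
P/II-1 ? I-1×I-2: X^PX^p|X^pX^p
P/II-2 un ·: X^PY
P/III-1 ? II-1×II-2: X^pY
P/III-2 aff ·: X^pX^p
P/IV-1 aff III-2×III-1: X^pX^p
P/IV-2 ? III-2×III-1: X^pX^p
⇒ P over [I-1,I-2,II-1,II-2,III-1,III-2,IV-1,IV-2]: 4 consistent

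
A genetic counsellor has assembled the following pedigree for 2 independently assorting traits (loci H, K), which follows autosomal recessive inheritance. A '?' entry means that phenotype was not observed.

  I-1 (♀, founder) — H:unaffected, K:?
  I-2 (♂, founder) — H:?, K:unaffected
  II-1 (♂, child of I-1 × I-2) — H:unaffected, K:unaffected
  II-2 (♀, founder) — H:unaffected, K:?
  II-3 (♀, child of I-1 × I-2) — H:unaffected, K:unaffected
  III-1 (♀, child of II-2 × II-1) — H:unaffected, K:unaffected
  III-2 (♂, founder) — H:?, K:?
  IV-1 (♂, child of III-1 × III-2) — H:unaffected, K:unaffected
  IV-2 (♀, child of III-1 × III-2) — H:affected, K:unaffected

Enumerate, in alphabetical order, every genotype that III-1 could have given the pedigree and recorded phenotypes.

III-1 ∈ {Hh KK, Hh Kk}

H/I-1 un ·: HH|Hh
H/I-2 ? ·: HH|Hh|hh
H/II-1 un I-1×I-2: HH|Hh
H/II-2 un ·: HH|Hh
H/II-3 un I-1×I-2: HH|Hh
H/III-1 un II-2×II-1: Hh
H/III-2 ? ·: Hh|hh
H/IV-1 un III-1×III-2: HH|Hh
H/IV-2 aff III-1×III-2: hh
⇒ H over [I-1,I-2,II-1,II-2,II-3,III-1,III-2,IV-1,IV-2]: 69 consistent
K/I-1 ? ·: KK|Kk|kk
K/I-2 un ·: KK|Kk
K/II-1 un I-1×I-2: KK|Kk
K/II-2 ? ·: KK|Kk|kk
K/II-3 un I-1×I-2: KK|Kk
K/III-1 un II-2×II-1: KK|Kk
K/III-2 ? ·: KK|Kk|kk
K/IV-1 un III-1×III-2: KK|Kk
K/IV-2 un III-1×III-2: KK|Kk
⇒ K over [I-1,I-2,II-1,II-2,II-3,III-1,III-2,IV-1,IV-2]: 522 consistent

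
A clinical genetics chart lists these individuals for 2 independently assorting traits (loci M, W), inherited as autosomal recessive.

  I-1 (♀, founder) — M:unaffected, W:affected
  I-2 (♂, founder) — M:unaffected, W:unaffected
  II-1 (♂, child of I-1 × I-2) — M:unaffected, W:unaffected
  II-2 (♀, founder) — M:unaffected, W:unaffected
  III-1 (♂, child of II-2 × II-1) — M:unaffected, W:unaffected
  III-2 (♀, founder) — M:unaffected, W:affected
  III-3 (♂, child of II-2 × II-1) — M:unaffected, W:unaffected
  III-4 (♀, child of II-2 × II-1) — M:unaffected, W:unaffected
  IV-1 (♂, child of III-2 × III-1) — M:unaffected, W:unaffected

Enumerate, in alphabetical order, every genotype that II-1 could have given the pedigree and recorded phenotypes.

II-1 ∈ {MM Ww, Mm Ww}

M/I-1 un ·: MM|Mm
M/I-2 un ·: MM|Mm
M/II-1 un I-1×I-2: MM|Mm
M/II-2 un ·: MM|Mm
M/III-1 un II-2×II-1: MM|Mm
M/III-2 un ·: MM|Mm
M/III-3 un II-2×II-1: MM|Mm
M/III-4 un II-2×II-1: MM|Mm
M/IV-1 un III-2×III-1: MM|Mm
⇒ M over [I-1,I-2,II-1,II-2,III-1,III-2,III-3,III-4,IV-1]: 292 consistent
W/I-1 aff ·: ww
W/I-2 un ·: WW|Ww
W/II-1 un I-1×I-2: Ww
W/II-2 un ·: WW|Ww
W/III-1 un II-2×II-1: WW|Ww
W/III-2 aff ·: ww
W/III-3 un II-2×II-1: WW|Ww
W/III-4 un II-2×II-1: WW|Ww
W/IV-1 un III-2×III-1: Ww
⇒ W over [I-1,I-2,II-1,II-2,III-1,III-2,III-3,III-4,IV-1]: 32 consistent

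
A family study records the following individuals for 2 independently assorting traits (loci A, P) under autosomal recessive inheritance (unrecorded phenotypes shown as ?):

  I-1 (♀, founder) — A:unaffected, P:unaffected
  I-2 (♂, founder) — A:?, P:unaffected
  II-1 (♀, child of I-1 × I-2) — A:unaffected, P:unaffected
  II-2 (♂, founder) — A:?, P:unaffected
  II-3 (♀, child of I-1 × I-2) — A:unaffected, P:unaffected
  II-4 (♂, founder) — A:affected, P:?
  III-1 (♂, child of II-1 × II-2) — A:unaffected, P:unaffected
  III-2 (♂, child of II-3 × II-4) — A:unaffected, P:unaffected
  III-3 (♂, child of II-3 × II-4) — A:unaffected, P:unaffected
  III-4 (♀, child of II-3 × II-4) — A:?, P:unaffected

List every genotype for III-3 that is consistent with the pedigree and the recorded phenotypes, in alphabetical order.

A/I-1 un ·: AA|Aa
A/I-2 ? ·: AA|Aa|aa
A/II-1 un I-1×I-2: AA|Aa
A/II-2 ? ·: AA|Aa|aa
A/II-3 un I-1×I-2: AA|Aa
A/II-4 aff ·: aa
A/III-1 un II-1×II-2: AA|Aa
A/III-2 un II-3×II-4: Aa
A/III-3 un II-3×II-4: Aa
A/III-4 ? II-3×II-4: Aa|aa
⇒ A over [I-1,I-2,II-1,II-2,II-3,II-4,III-1,III-2,III-3,III-4]: 105 consistent
P/I-1 un ·: PP|Pp
P/I-2 un ·: PP|Pp
P/II-1 un I-1×I-2: PP|Pp
P/II-2 un ·: PP|Pp
P/II-3 un I-1×I-2: PP|Pp
P/II-4 ? ·: PP|Pp|pp
P/III-1 un II-1×II-2: PP|Pp
P/III-2 un II-3×II-4: PP|Pp
P/III-3 un II-3×II-4: PP|Pp
P/III-4 un II-3×II-4: PP|Pp
⇒ P over [I-1,I-2,II-1,II-2,II-3,II-4,III-1,III-2,III-3,III-4]: 597 consistent

III-3 ∈ {Aa PP, Aa Pp}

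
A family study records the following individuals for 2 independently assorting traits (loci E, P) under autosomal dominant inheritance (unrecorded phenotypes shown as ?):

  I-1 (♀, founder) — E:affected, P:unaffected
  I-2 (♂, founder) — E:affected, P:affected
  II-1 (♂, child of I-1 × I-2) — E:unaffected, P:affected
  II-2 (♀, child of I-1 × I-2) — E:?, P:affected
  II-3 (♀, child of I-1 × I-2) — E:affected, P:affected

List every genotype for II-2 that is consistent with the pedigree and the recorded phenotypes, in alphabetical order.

II-2 ∈ {EE Pp, Ee Pp, ee Pp}

E/I-1 aff ·: Ee
E/I-2 aff ·: Ee
E/II-1 un I-1×I-2: ee
E/II-2 ? I-1×I-2: ee|Ee|EE
E/II-3 aff I-1×I-2: Ee|EE
⇒ E over [I-1,I-2,II-1,II-2,II-3]: 6 consistent
P/I-1 un ·: pp
P/I-2 aff ·: Pp|PP
P/II-1 aff I-1×I-2: Pp
P/II-2 aff I-1×I-2: Pp
P/II-3 aff I-1×I-2: Pp
⇒ P over [I-1,I-2,II-1,II-2,II-3]: 2 consistent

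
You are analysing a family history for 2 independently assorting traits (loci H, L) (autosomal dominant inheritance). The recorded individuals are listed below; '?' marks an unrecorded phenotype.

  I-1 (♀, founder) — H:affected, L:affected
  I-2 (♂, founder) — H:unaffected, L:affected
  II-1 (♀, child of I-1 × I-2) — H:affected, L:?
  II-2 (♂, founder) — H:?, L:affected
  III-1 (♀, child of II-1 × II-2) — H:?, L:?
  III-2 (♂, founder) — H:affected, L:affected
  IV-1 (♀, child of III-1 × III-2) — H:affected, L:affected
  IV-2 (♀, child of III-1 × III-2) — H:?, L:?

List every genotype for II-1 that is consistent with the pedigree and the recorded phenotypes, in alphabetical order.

H/I-1 aff ·: Hh|HH
H/I-2 un ·: hh
H/II-1 aff I-1×I-2: Hh
H/II-2 ? ·: hh|Hh|HH
H/III-1 ? II-1×II-2: hh|Hh|HH
H/III-2 aff ·: Hh|HH
H/IV-1 aff III-1×III-2: Hh|HH
H/IV-2 ? III-1×III-2: hh|Hh|HH
⇒ H over [I-1,I-2,II-1,II-2,III-1,III-2,IV-1,IV-2]: 92 consistent
L/I-1 aff ·: Ll|LL
L/I-2 aff ·: Ll|LL
L/II-1 ? I-1×I-2: ll|Ll|LL
L/II-2 aff ·: Ll|LL
L/III-1 ? II-1×II-2: ll|Ll|LL
L/III-2 aff ·: Ll|LL
L/IV-1 aff III-1×III-2: Ll|LL
L/IV-2 ? III-1×III-2: ll|Ll|LL
⇒ L over [I-1,I-2,II-1,II-2,III-1,III-2,IV-1,IV-2]: 202 consistent

II-1 ∈ {Hh LL, Hh Ll, Hh ll}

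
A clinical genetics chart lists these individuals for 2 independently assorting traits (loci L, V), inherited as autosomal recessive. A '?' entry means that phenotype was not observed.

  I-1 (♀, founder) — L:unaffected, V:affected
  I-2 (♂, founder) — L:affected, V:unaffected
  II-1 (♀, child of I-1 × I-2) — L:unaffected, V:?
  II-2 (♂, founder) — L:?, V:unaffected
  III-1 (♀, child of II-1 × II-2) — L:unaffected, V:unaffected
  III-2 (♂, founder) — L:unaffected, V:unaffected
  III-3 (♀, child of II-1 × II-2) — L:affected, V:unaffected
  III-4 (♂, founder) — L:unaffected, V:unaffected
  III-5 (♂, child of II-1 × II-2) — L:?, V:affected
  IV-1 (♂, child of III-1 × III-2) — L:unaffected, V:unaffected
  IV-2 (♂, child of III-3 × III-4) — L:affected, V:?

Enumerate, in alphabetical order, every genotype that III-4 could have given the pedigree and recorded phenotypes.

III-4 ∈ {Ll VV, Ll Vv}

L/I-1 un ·: LL|Ll
L/I-2 aff ·: ll
L/II-1 un I-1×I-2: Ll
L/II-2 ? ·: Ll|ll
L/III-1 un II-1×II-2: LL|Ll
L/III-2 un ·: LL|Ll
L/III-3 aff II-1×II-2: ll
L/III-4 un ·: Ll
L/III-5 ? II-1×II-2: LL|Ll|ll
L/IV-1 un III-1×III-2: LL|Ll
L/IV-2 aff III-3×III-4: ll
⇒ L over [I-1,I-2,II-1,II-2,III-1,III-2,III-3,III-4,III-5,IV-1,IV-2]: 58 consistent
V/I-1 aff ·: vv
V/I-2 un ·: VV|Vv
V/II-1 ? I-1×I-2: Vv|vv
V/II-2 un ·: Vv
V/III-1 un II-1×II-2: VV|Vv
V/III-2 un ·: VV|Vv
V/III-3 un II-1×II-2: VV|Vv
V/III-4 un ·: VV|Vv
V/III-5 aff II-1×II-2: vv
V/IV-1 un III-1×III-2: VV|Vv
V/IV-2 ? III-3×III-4: VV|Vv|vv
⇒ V over [I-1,I-2,II-1,II-2,III-1,III-2,III-3,III-4,III-5,IV-1,IV-2]: 132 consistent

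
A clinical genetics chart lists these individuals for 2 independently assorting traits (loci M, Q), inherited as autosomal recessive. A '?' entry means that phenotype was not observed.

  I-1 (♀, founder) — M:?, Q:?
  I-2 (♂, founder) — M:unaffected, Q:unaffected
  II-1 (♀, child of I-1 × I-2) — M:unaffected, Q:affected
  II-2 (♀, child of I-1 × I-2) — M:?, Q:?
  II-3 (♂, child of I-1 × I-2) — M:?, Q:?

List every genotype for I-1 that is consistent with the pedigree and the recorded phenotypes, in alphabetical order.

M/I-1 ? ·: MM|Mm|mm
M/I-2 un ·: MM|Mm
M/II-1 un I-1×I-2: MM|Mm
M/II-2 ? I-1×I-2: MM|Mm|mm
M/II-3 ? I-1×I-2: MM|Mm|mm
⇒ M over [I-1,I-2,II-1,II-2,II-3]: 40 consistent
Q/I-1 ? ·: Qq|qq
Q/I-2 un ·: Qq
Q/II-1 aff I-1×I-2: qq
Q/II-2 ? I-1×I-2: QQ|Qq|qq
Q/II-3 ? I-1×I-2: QQ|Qq|qq
⇒ Q over [I-1,I-2,II-1,II-2,II-3]: 13 consistent

I-1 ∈ {MM Qq, MM qq, Mm Qq, Mm qq, mm Qq, mm qq}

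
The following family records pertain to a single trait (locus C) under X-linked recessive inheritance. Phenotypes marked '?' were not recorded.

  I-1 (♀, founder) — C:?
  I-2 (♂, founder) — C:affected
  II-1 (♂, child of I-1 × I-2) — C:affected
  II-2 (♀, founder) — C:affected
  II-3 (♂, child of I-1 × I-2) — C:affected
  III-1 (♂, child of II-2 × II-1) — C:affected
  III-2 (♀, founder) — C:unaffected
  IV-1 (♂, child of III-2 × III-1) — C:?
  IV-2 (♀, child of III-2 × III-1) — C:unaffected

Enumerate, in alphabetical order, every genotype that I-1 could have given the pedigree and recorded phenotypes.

C/I-1 ? ·: X^CX^c|X^cX^c
C/I-2 aff ·: X^cY
C/II-1 aff I-1×I-2: X^cY
C/II-2 aff ·: X^cX^c
C/II-3 aff I-1×I-2: X^cY
C/III-1 aff II-2×II-1: X^cY
C/III-2 un ·: X^CX^C|X^CX^c
C/IV-1 ? III-2×III-1: X^CY|X^cY
C/IV-2 un III-2×III-1: X^CX^c
⇒ C over [I-1,I-2,II-1,II-2,II-3,III-1,III-2,IV-1,IV-2]: 6 consistent

I-1 ∈ {X^CX^c, X^cX^c}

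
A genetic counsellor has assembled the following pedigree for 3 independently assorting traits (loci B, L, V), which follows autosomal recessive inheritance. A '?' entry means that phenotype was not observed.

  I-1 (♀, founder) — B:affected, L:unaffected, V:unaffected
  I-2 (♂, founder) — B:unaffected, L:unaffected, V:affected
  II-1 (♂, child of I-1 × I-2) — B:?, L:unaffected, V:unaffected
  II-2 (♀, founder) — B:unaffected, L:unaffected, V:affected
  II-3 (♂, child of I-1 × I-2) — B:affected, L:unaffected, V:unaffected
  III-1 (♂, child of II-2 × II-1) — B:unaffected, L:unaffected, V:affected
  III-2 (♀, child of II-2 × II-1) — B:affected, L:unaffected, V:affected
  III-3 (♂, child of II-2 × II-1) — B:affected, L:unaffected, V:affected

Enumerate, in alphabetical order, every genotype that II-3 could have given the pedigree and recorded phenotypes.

B/I-1 aff ·: bb
B/I-2 un ·: Bb
B/II-1 ? I-1×I-2: Bb|bb
B/II-2 un ·: Bb
B/II-3 aff I-1×I-2: bb
B/III-1 un II-2×II-1: BB|Bb
B/III-2 aff II-2×II-1: bb
B/III-3 aff II-2×II-1: bb
⇒ B over [I-1,I-2,II-1,II-2,II-3,III-1,III-2,III-3]: 3 consistent
L/I-1 un ·: LL|Ll
L/I-2 un ·: LL|Ll
L/II-1 un I-1×I-2: LL|Ll
L/II-2 un ·: LL|Ll
L/II-3 un I-1×I-2: LL|Ll
L/III-1 un II-2×II-1: LL|Ll
L/III-2 un II-2×II-1: LL|Ll
L/III-3 un II-2×II-1: LL|Ll
⇒ L over [I-1,I-2,II-1,II-2,II-3,III-1,III-2,III-3]: 159 consistent
V/I-1 un ·: VV|Vv
V/I-2 aff ·: vv
V/II-1 un I-1×I-2: Vv
V/II-2 aff ·: vv
V/II-3 un I-1×I-2: Vv
V/III-1 aff II-2×II-1: vv
V/III-2 aff II-2×II-1: vv
V/III-3 aff II-2×II-1: vv
⇒ V over [I-1,I-2,II-1,II-2,II-3,III-1,III-2,III-3]: 2 consistent

II-3 ∈ {bb LL Vv, bb Ll Vv}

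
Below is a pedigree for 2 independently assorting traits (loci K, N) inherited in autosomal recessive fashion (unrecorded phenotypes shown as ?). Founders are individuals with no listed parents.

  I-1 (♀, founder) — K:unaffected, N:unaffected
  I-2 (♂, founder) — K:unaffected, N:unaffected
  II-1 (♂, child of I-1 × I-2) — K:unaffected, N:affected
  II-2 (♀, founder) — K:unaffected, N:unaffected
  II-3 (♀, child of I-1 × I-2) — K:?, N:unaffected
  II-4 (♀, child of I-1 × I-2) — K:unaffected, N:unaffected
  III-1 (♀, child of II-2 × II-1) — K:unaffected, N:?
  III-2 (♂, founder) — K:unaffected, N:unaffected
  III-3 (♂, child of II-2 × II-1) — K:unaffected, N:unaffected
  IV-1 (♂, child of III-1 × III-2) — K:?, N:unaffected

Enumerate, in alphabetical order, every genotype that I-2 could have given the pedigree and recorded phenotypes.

I-2 ∈ {KK Nn, Kk Nn}

K/I-1 un ·: KK|Kk
K/I-2 un ·: KK|Kk
K/II-1 un I-1×I-2: KK|Kk
K/II-2 un ·: KK|Kk
K/II-3 ? I-1×I-2: KK|Kk|kk
K/II-4 un I-1×I-2: KK|Kk
K/III-1 un II-2×II-1: KK|Kk
K/III-2 un ·: KK|Kk
K/III-3 un II-2×II-1: KK|Kk
K/IV-1 ? III-1×III-2: KK|Kk|kk
⇒ K over [I-1,I-2,II-1,II-2,II-3,II-4,III-1,III-2,III-3,IV-1]: 733 consistent
N/I-1 un ·: Nn
N/I-2 un ·: Nn
N/II-1 aff I-1×I-2: nn
N/II-2 un ·: NN|Nn
N/II-3 un I-1×I-2: NN|Nn
N/II-4 un I-1×I-2: NN|Nn
N/III-1 ? II-2×II-1: Nn|nn
N/III-2 un ·: NN|Nn
N/III-3 un II-2×II-1: Nn
N/IV-1 un III-1×III-2: NN|Nn
⇒ N over [I-1,I-2,II-1,II-2,II-3,II-4,III-1,III-2,III-3,IV-1]: 40 consistent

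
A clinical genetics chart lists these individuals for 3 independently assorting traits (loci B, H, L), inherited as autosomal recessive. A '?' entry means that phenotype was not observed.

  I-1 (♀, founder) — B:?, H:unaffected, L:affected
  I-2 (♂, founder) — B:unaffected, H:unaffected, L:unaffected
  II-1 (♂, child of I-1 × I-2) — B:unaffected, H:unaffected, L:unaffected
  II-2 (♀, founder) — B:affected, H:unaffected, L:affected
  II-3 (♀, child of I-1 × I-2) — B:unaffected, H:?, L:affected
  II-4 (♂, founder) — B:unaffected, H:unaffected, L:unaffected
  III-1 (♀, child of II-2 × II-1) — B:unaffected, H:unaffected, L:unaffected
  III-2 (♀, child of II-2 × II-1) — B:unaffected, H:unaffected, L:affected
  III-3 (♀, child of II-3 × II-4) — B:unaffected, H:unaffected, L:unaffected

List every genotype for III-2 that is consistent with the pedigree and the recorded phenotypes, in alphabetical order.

III-2 ∈ {Bb HH ll, Bb Hh ll}

B/I-1 ? ·: BB|Bb|bb
B/I-2 un ·: BB|Bb
B/II-1 un I-1×I-2: BB|Bb
B/II-2 aff ·: bb
B/II-3 un I-1×I-2: BB|Bb
B/II-4 un ·: BB|Bb
B/III-1 un II-2×II-1: Bb
B/III-2 un II-2×II-1: Bb
B/III-3 un II-3×II-4: BB|Bb
⇒ B over [I-1,I-2,II-1,II-2,II-3,II-4,III-1,III-2,III-3]: 53 consistent
H/I-1 un ·: HH|Hh
H/I-2 un ·: HH|Hh
H/II-1 un I-1×I-2: HH|Hh
H/II-2 un ·: HH|Hh
H/II-3 ? I-1×I-2: HH|Hh|hh
H/II-4 un ·: HH|Hh
H/III-1 un II-2×II-1: HH|Hh
H/III-2 un II-2×II-1: HH|Hh
H/III-3 un II-3×II-4: HH|Hh
⇒ H over [I-1,I-2,II-1,II-2,II-3,II-4,III-1,III-2,III-3]: 314 consistent
L/I-1 aff ·: ll
L/I-2 un ·: Ll
L/II-1 un I-1×I-2: Ll
L/II-2 aff ·: ll
L/II-3 aff I-1×I-2: ll
L/II-4 un ·: LL|Ll
L/III-1 un II-2×II-1: Ll
L/III-2 aff II-2×II-1: ll
L/III-3 un II-3×II-4: Ll
⇒ L over [I-1,I-2,II-1,II-2,II-3,II-4,III-1,III-2,III-3]: 2 consistent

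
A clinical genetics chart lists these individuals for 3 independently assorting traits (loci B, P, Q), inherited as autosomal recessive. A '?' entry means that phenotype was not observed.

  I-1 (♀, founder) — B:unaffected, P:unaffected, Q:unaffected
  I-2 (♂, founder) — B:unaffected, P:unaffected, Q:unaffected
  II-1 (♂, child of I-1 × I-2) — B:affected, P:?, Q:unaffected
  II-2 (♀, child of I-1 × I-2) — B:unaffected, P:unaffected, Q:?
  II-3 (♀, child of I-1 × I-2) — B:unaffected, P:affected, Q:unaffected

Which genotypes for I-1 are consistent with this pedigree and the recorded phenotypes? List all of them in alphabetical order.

B/I-1 un ·: Bb
B/I-2 un ·: Bb
B/II-1 aff I-1×I-2: bb
B/II-2 un I-1×I-2: BB|Bb
B/II-3 un I-1×I-2: BB|Bb
⇒ B over [I-1,I-2,II-1,II-2,II-3]: 4 consistent
P/I-1 un ·: Pp
P/I-2 un ·: Pp
P/II-1 ? I-1×I-2: PP|Pp|pp
P/II-2 un I-1×I-2: PP|Pp
P/II-3 aff I-1×I-2: pp
⇒ P over [I-1,I-2,II-1,II-2,II-3]: 6 consistent
Q/I-1 un ·: QQ|Qq
Q/I-2 un ·: QQ|Qq
Q/II-1 un I-1×I-2: QQ|Qq
Q/II-2 ? I-1×I-2: QQ|Qq|qq
Q/II-3 un I-1×I-2: QQ|Qq
⇒ Q over [I-1,I-2,II-1,II-2,II-3]: 29 consistent

I-1 ∈ {Bb Pp QQ, Bb Pp Qq}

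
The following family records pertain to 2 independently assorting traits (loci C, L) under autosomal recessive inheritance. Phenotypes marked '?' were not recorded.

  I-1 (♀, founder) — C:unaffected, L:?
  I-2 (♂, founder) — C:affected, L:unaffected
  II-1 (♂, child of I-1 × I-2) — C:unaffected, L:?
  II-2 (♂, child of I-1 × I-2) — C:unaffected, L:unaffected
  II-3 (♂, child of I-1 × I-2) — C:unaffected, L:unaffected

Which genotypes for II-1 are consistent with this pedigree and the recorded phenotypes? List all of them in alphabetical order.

C/I-1 un ·: CC|Cc
C/I-2 aff ·: cc
C/II-1 un I-1×I-2: Cc
C/II-2 un I-1×I-2: Cc
C/II-3 un I-1×I-2: Cc
⇒ C over [I-1,I-2,II-1,II-2,II-3]: 2 consistent
L/I-1 ? ·: LL|Ll|ll
L/I-2 un ·: LL|Ll
L/II-1 ? I-1×I-2: LL|Ll|ll
L/II-2 un I-1×I-2: LL|Ll
L/II-3 un I-1×I-2: LL|Ll
⇒ L over [I-1,I-2,II-1,II-2,II-3]: 32 consistent

II-1 ∈ {Cc LL, Cc Ll, Cc ll}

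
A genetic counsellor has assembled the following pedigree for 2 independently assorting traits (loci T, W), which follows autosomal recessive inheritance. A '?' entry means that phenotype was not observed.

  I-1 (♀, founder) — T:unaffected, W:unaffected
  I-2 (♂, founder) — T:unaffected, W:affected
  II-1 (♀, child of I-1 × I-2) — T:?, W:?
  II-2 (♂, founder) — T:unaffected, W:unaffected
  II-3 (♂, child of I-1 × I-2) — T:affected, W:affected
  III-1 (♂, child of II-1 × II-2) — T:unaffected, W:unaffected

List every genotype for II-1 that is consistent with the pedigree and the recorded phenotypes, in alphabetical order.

T/I-1 un ·: Tt
T/I-2 un ·: Tt
T/II-1 ? I-1×I-2: TT|Tt|tt
T/II-2 un ·: TT|Tt
T/II-3 aff I-1×I-2: tt
T/III-1 un II-1×II-2: TT|Tt
⇒ T over [I-1,I-2,II-1,II-2,II-3,III-1]: 9 consistent
W/I-1 un ·: Ww
W/I-2 aff ·: ww
W/II-1 ? I-1×I-2: Ww|ww
W/II-2 un ·: WW|Ww
W/II-3 aff I-1×I-2: ww
W/III-1 un II-1×II-2: WW|Ww
⇒ W over [I-1,I-2,II-1,II-2,II-3,III-1]: 6 consistent

II-1 ∈ {TT Ww, TT ww, Tt Ww, Tt ww, tt Ww, tt ww}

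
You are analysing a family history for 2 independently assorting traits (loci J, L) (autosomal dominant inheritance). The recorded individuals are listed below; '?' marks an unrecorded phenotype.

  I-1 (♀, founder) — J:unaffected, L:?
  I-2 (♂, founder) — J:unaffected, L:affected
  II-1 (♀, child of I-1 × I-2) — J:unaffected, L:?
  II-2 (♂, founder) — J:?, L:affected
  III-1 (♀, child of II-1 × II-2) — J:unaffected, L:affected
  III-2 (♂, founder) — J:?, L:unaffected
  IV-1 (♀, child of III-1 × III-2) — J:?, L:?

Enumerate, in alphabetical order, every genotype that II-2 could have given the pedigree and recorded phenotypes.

II-2 ∈ {Jj LL, Jj Ll, jj LL, jj Ll}

J/I-1 un ·: jj
J/I-2 un ·: jj
J/II-1 un I-1×I-2: jj
J/II-2 ? ·: jj|Jj
J/III-1 un II-1×II-2: jj
J/III-2 ? ·: jj|Jj|JJ
J/IV-1 ? III-1×III-2: jj|Jj
⇒ J over [I-1,I-2,II-1,II-2,III-1,III-2,IV-1]: 8 consistent
L/I-1 ? ·: ll|Ll|LL
L/I-2 aff ·: Ll|LL
L/II-1 ? I-1×I-2: ll|Ll|LL
L/II-2 aff ·: Ll|LL
L/III-1 aff II-1×II-2: Ll|LL
L/III-2 un ·: ll
L/IV-1 ? III-1×III-2: ll|Ll
⇒ L over [I-1,I-2,II-1,II-2,III-1,III-2,IV-1]: 54 consistent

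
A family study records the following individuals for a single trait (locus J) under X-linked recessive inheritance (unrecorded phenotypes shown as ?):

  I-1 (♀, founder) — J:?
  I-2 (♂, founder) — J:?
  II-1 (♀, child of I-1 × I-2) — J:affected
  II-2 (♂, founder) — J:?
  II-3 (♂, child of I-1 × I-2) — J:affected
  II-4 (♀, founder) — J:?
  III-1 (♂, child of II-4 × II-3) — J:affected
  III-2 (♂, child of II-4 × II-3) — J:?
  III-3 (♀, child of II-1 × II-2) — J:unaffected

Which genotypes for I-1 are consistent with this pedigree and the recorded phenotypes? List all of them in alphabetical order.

J/I-1 ? ·: X^JX^j|X^jX^j
J/I-2 ? ·: X^jY
J/II-1 aff I-1×I-2: X^jX^j
J/II-2 ? ·: X^JY
J/II-3 aff I-1×I-2: X^jY
J/II-4 ? ·: X^JX^j|X^jX^j
J/III-1 aff II-4×II-3: X^jY
J/III-2 ? II-4×II-3: X^JY|X^jY
J/III-3 un II-1×II-2: X^JX^j
⇒ J over [I-1,I-2,II-1,II-2,II-3,II-4,III-1,III-2,III-3]: 6 consistent

I-1 ∈ {X^JX^j, X^jX^j}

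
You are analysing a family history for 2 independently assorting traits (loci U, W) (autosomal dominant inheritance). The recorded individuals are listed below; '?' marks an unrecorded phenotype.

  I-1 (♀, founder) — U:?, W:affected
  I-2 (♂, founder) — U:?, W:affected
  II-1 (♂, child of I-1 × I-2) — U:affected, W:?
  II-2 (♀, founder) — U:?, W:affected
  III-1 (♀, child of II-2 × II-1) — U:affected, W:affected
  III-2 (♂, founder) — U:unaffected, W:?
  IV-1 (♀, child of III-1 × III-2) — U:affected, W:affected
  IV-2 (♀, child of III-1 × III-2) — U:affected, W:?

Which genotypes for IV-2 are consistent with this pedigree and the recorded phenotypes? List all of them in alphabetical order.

IV-2 ∈ {Uu WW, Uu Ww, Uu ww}

U/I-1 ? ·: uu|Uu|UU
U/I-2 ? ·: uu|Uu|UU
U/II-1 aff I-1×I-2: Uu|UU
U/II-2 ? ·: uu|Uu|UU
U/III-1 aff II-2×II-1: Uu|UU
U/III-2 un ·: uu
U/IV-1 aff III-1×III-2: Uu
U/IV-2 aff III-1×III-2: Uu
⇒ U over [I-1,I-2,II-1,II-2,III-1,III-2,IV-1,IV-2]: 51 consistent
W/I-1 aff ·: Ww|WW
W/I-2 aff ·: Ww|WW
W/II-1 ? I-1×I-2: ww|Ww|WW
W/II-2 aff ·: Ww|WW
W/III-1 aff II-2×II-1: Ww|WW
W/III-2 ? ·: ww|Ww|WW
W/IV-1 aff III-1×III-2: Ww|WW
W/IV-2 ? III-1×III-2: ww|Ww|WW
⇒ W over [I-1,I-2,II-1,II-2,III-1,III-2,IV-1,IV-2]: 228 consistent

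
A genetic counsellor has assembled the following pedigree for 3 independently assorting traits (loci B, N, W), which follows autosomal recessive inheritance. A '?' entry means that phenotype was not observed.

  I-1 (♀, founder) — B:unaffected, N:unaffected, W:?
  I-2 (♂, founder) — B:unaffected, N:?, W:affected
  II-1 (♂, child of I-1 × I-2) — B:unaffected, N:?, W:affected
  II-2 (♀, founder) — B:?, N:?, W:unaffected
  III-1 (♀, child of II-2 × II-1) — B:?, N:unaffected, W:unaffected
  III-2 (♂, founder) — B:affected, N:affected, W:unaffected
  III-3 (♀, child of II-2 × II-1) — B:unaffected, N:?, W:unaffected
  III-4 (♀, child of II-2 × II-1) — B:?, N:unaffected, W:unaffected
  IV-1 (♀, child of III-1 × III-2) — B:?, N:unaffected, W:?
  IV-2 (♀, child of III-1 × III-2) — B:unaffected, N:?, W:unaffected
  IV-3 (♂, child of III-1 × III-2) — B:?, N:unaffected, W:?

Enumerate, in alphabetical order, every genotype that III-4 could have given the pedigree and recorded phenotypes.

III-4 ∈ {BB NN Ww, BB Nn Ww, Bb NN Ww, Bb Nn Ww, bb NN Ww, bb Nn Ww}

B/I-1 un ·: BB|Bb
B/I-2 un ·: BB|Bb
B/II-1 un I-1×I-2: BB|Bb
B/II-2 ? ·: BB|Bb|bb
B/III-1 ? II-2×II-1: BB|Bb
B/III-2 aff ·: bb
B/III-3 un II-2×II-1: BB|Bb
B/III-4 ? II-2×II-1: BB|Bb|bb
B/IV-1 ? III-1×III-2: Bb|bb
B/IV-2 un III-1×III-2: Bb
B/IV-3 ? III-1×III-2: Bb|bb
⇒ B over [I-1,I-2,II-1,II-2,III-1,III-2,III-3,III-4,IV-1,IV-2,IV-3]: 274 consistent
N/I-1 un ·: NN|Nn
N/I-2 ? ·: NN|Nn|nn
N/II-1 ? I-1×I-2: NN|Nn|nn
N/II-2 ? ·: NN|Nn|nn
N/III-1 un II-2×II-1: NN|Nn
N/III-2 aff ·: nn
N/III-3 ? II-2×II-1: NN|Nn|nn
N/III-4 un II-2×II-1: NN|Nn
N/IV-1 un III-1×III-2: Nn
N/IV-2 ? III-1×III-2: Nn|nn
N/IV-3 un III-1×III-2: Nn
⇒ N over [I-1,I-2,II-1,II-2,III-1,III-2,III-3,III-4,IV-1,IV-2,IV-3]: 242 consistent
W/I-1 ? ·: Ww|ww
W/I-2 aff ·: ww
W/II-1 aff I-1×I-2: ww
W/II-2 un ·: WW|Ww
W/III-1 un II-2×II-1: Ww
W/III-2 un ·: WW|Ww
W/III-3 un II-2×II-1: Ww
W/III-4 un II-2×II-1: Ww
W/IV-1 ? III-1×III-2: WW|Ww|ww
W/IV-2 un III-1×III-2: WW|Ww
W/IV-3 ? III-1×III-2: WW|Ww|ww
⇒ W over [I-1,I-2,II-1,II-2,III-1,III-2,III-3,III-4,IV-1,IV-2,IV-3]: 104 consistent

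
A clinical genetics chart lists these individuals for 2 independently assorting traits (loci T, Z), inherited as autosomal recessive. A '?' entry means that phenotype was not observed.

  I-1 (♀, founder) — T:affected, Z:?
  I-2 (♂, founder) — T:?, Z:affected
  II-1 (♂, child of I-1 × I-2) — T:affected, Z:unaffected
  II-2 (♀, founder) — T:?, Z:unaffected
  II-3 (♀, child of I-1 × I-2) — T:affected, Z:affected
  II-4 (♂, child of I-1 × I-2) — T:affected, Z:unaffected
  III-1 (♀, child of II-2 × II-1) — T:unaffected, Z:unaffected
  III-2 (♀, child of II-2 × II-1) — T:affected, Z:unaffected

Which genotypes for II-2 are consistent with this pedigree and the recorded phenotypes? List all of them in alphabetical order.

T/I-1 aff ·: tt
T/I-2 ? ·: Tt|tt
T/II-1 aff I-1×I-2: tt
T/II-2 ? ·: Tt
T/II-3 aff I-1×I-2: tt
T/II-4 aff I-1×I-2: tt
T/III-1 un II-2×II-1: Tt
T/III-2 aff II-2×II-1: tt
⇒ T over [I-1,I-2,II-1,II-2,II-3,II-4,III-1,III-2]: 2 consistent
Z/I-1 ? ·: Zz
Z/I-2 aff ·: zz
Z/II-1 un I-1×I-2: Zz
Z/II-2 un ·: ZZ|Zz
Z/II-3 aff I-1×I-2: zz
Z/II-4 un I-1×I-2: Zz
Z/III-1 un II-2×II-1: ZZ|Zz
Z/III-2 un II-2×II-1: ZZ|Zz
⇒ Z over [I-1,I-2,II-1,II-2,II-3,II-4,III-1,III-2]: 8 consistent

II-2 ∈ {Tt ZZ, Tt Zz}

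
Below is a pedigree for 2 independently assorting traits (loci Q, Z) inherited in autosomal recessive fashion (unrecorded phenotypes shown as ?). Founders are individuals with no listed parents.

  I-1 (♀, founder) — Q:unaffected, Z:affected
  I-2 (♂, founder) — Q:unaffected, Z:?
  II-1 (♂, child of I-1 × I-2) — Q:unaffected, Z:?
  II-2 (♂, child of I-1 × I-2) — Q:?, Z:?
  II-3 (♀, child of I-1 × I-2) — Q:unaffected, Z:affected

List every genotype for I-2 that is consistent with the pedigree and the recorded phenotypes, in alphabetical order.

Q/I-1 un ·: QQ|Qq
Q/I-2 un ·: QQ|Qq
Q/II-1 un I-1×I-2: QQ|Qq
Q/II-2 ? I-1×I-2: QQ|Qq|qq
Q/II-3 un I-1×I-2: QQ|Qq
⇒ Q over [I-1,I-2,II-1,II-2,II-3]: 29 consistent
Z/I-1 aff ·: zz
Z/I-2 ? ·: Zz|zz
Z/II-1 ? I-1×I-2: Zz|zz
Z/II-2 ? I-1×I-2: Zz|zz
Z/II-3 aff I-1×I-2: zz
⇒ Z over [I-1,I-2,II-1,II-2,II-3]: 5 consistent

I-2 ∈ {QQ Zz, QQ zz, Qq Zz, Qq zz}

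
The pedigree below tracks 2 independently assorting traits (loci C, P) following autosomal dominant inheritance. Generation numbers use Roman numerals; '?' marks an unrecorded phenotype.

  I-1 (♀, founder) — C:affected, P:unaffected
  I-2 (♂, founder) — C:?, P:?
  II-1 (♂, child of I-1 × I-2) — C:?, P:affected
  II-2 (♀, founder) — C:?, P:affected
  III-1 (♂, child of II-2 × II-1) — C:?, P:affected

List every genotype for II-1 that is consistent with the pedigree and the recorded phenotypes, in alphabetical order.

II-1 ∈ {CC Pp, Cc Pp, cc Pp}

C/I-1 aff ·: Cc|CC
C/I-2 ? ·: cc|Cc|CC
C/II-1 ? I-1×I-2: cc|Cc|CC
C/II-2 ? ·: cc|Cc|CC
C/III-1 ? II-2×II-1: cc|Cc|CC
⇒ C over [I-1,I-2,II-1,II-2,III-1]: 59 consistent
P/I-1 un ·: pp
P/I-2 ? ·: Pp|PP
P/II-1 aff I-1×I-2: Pp
P/II-2 aff ·: Pp|PP
P/III-1 aff II-2×II-1: Pp|PP
⇒ P over [I-1,I-2,II-1,II-2,III-1]: 8 consistent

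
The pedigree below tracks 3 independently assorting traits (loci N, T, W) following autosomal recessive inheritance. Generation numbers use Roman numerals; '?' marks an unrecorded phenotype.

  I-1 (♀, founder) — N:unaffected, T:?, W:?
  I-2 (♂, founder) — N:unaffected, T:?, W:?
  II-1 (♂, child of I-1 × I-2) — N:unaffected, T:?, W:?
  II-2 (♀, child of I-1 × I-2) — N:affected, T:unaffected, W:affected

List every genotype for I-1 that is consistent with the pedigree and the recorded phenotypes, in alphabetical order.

I-1 ∈ {Nn TT Ww, Nn TT ww, Nn Tt Ww, Nn Tt ww, Nn tt Ww, Nn tt ww}

N/I-1 un ·: Nn
N/I-2 un ·: Nn
N/II-1 un I-1×I-2: NN|Nn
N/II-2 aff I-1×I-2: nn
⇒ N over [I-1,I-2,II-1,II-2]: 2 consistent
T/I-1 ? ·: TT|Tt|tt
T/I-2 ? ·: TT|Tt|tt
T/II-1 ? I-1×I-2: TT|Tt|tt
T/II-2 un I-1×I-2: TT|Tt
⇒ T over [I-1,I-2,II-1,II-2]: 21 consistent
W/I-1 ? ·: Ww|ww
W/I-2 ? ·: Ww|ww
W/II-1 ? I-1×I-2: WW|Ww|ww
W/II-2 aff I-1×I-2: ww
⇒ W over [I-1,I-2,II-1,II-2]: 8 consistent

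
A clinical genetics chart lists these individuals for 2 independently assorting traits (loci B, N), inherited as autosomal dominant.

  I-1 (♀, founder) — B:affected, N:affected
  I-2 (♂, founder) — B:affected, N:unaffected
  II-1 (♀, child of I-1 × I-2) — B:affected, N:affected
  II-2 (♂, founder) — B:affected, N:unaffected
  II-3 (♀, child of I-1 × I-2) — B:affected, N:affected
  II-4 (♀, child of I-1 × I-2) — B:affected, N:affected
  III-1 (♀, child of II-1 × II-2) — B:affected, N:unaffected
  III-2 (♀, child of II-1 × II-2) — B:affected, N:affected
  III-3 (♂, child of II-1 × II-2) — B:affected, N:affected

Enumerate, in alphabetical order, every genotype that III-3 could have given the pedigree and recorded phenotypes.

B/I-1 aff ·: Bb|BB
B/I-2 aff ·: Bb|BB
B/II-1 aff I-1×I-2: Bb|BB
B/II-2 aff ·: Bb|BB
B/II-3 aff I-1×I-2: Bb|BB
B/II-4 aff I-1×I-2: Bb|BB
B/III-1 aff II-1×II-2: Bb|BB
B/III-2 aff II-1×II-2: Bb|BB
B/III-3 aff II-1×II-2: Bb|BB
⇒ B over [I-1,I-2,II-1,II-2,II-3,II-4,III-1,III-2,III-3]: 309 consistent
N/I-1 aff ·: Nn|NN
N/I-2 un ·: nn
N/II-1 aff I-1×I-2: Nn
N/II-2 un ·: nn
N/II-3 aff I-1×I-2: Nn
N/II-4 aff I-1×I-2: Nn
N/III-1 un II-1×II-2: nn
N/III-2 aff II-1×II-2: Nn
N/III-3 aff II-1×II-2: Nn
⇒ N over [I-1,I-2,II-1,II-2,II-3,II-4,III-1,III-2,III-3]: 2 consistent

III-3 ∈ {BB Nn, Bb Nn}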